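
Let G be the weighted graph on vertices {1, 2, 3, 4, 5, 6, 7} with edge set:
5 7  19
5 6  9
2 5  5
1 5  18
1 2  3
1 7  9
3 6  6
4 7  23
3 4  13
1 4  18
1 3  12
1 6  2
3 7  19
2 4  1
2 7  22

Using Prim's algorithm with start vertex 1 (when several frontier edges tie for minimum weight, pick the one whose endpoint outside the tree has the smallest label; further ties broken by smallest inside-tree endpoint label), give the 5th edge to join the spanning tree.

3-6

Prim's algorithm from 1:
Step 1: cheapest edge leaving the tree is 1 6 (2); add 6.
Step 2: cheapest edge leaving the tree is 1 2 (3); add 2.
Step 3: cheapest edge leaving the tree is 2 4 (1); add 4.
Step 4: cheapest edge leaving the tree is 2 5 (5); add 5.
Step 5: cheapest edge leaving the tree is 3 6 (6); add 3.
Step 6: cheapest edge leaving the tree is 1 7 (9); add 7.
The 5th edge added is 3 6.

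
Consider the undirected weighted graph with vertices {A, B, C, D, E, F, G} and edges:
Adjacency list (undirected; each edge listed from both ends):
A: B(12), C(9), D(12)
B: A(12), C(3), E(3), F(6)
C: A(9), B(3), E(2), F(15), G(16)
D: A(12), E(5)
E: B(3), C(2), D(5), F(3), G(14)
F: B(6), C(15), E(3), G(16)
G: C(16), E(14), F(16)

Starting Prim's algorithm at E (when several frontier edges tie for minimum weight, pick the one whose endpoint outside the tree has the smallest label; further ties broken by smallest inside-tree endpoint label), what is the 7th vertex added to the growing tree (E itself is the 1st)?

Grow the tree from E using Prim:
Step 1: cheapest edge leaving the tree is C-E (2); add C.
Step 2: cheapest edge leaving the tree is B-C (3); add B.
Step 3: cheapest edge leaving the tree is E-F (3); add F.
Step 4: cheapest edge leaving the tree is D-E (5); add D.
Step 5: cheapest edge leaving the tree is A-C (9); add A.
Step 6: cheapest edge leaving the tree is E-G (14); add G.
Vertex order: E, C, B, F, D, A, G. The 7th vertex is G.

G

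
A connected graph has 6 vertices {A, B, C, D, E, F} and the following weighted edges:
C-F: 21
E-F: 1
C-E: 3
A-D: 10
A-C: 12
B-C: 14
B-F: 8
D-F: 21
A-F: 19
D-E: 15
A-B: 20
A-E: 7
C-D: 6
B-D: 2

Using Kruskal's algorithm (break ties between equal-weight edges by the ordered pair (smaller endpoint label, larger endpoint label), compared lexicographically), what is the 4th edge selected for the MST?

Kruskal: consider edges lightest-first.
E-F (1): add. Components now {A} {B} {C} {D} {E,F}
B-D (2): add. Components now {A} {B,D} {C} {E,F}
C-E (3): add. Components now {A} {B,D} {C,E,F}
C-D (6): add. Components now {A} {B,C,D,E,F}
A-E (7): add. Components now {A,B,C,D,E,F}
The 4th edge added is C-D.

C-D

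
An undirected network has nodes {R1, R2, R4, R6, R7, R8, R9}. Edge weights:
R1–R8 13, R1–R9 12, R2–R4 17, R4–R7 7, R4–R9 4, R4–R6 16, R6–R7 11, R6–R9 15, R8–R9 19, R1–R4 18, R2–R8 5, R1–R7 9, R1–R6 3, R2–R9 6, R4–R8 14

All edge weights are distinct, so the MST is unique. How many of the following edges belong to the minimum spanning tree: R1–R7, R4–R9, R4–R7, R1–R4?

3

Kruskal's algorithm — process edges by increasing weight (ties by edge label):
R1–R6 (3): add. Components now {R4} {R7} {R1,R6} {R2} {R8} {R9}
R4–R9 (4): add. Components now {R4,R9} {R7} {R1,R6} {R2} {R8}
R2–R8 (5): add. Components now {R4,R9} {R7} {R1,R6} {R2,R8}
R2–R9 (6): add. Components now {R2,R4,R8,R9} {R7} {R1,R6}
R4–R7 (7): add. Components now {R2,R4,R7,R8,R9} {R1,R6}
R1–R7 (9): add. Components now {R1,R2,R4,R6,R7,R8,R9}
MST edge set: {R1–R6, R4–R9, R2–R8, R2–R9, R4–R7, R1–R7}.
Of the listed edges, {R1–R7, R4–R9, R4–R7} are in the MST → 3.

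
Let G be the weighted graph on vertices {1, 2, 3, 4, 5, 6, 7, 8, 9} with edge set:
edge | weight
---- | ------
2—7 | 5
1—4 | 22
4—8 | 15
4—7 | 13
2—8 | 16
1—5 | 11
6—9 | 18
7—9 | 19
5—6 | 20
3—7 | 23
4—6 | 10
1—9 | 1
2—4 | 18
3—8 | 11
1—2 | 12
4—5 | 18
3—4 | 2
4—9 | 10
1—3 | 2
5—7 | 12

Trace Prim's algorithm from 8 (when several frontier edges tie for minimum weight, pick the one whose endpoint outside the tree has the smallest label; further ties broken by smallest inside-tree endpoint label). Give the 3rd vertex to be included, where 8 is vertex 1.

1

Prim's algorithm from 8:
Step 1: cheapest edge leaving the tree is 3—8 (11); add 3.
Step 2: cheapest edge leaving the tree is 1—3 (2); add 1.
Step 3: cheapest edge leaving the tree is 1—9 (1); add 9.
Step 4: cheapest edge leaving the tree is 3—4 (2); add 4.
Step 5: cheapest edge leaving the tree is 4—6 (10); add 6.
Step 6: cheapest edge leaving the tree is 1—5 (11); add 5.
Step 7: cheapest edge leaving the tree is 1—2 (12); add 2.
Step 8: cheapest edge leaving the tree is 2—7 (5); add 7.
Vertex order: 8, 3, 1, 9, 4, 6, 5, 2, 7. The 3rd vertex is 1.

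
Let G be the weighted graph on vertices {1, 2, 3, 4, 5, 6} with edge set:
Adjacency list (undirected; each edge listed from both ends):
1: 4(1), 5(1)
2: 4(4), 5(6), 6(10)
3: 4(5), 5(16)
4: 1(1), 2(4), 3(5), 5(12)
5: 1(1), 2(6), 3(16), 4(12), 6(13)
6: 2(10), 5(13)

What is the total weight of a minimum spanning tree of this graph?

21

Sort edges by weight, then run Kruskal:
1–4 (1): add. Components now {1,4} {2} {3} {5} {6}
1–5 (1): add. Components now {1,4,5} {2} {3} {6}
2–4 (4): add. Components now {1,2,4,5} {3} {6}
3–4 (5): add. Components now {1,2,3,4,5} {6}
2–5 (6): skip — 2 and 5 already connected.
2–6 (10): add. Components now {1,2,3,4,5,6}
MST edges: 1–4, 1–5, 2–4, 3–4, 2–6; total weight 1+1+4+5+10 = 21.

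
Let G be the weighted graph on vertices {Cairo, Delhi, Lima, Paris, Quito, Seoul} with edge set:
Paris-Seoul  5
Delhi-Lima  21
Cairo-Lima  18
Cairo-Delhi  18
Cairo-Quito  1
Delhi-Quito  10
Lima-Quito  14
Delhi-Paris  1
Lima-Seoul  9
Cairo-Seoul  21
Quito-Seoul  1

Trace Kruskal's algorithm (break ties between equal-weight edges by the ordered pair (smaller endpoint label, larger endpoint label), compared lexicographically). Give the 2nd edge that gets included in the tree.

Delhi-Paris

Kruskal's algorithm — process edges by increasing weight (ties by edge label):
Cairo-Quito (1): add — endpoints in different components.
Delhi-Paris (1): add — endpoints in different components.
Quito-Seoul (1): add — endpoints in different components.
Paris-Seoul (5): add — endpoints in different components.
Lima-Seoul (9): add — endpoints in different components.
The 2nd edge added is Delhi-Paris.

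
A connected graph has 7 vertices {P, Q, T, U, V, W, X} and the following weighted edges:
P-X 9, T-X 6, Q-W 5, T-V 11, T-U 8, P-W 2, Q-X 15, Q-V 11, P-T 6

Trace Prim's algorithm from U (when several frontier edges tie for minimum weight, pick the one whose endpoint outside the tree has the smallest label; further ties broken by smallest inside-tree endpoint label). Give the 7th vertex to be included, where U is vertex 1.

Grow the tree from U using Prim:
Step 1: frontier [T-U 8] → take T-U (8); add T.
Step 2: frontier [P-T 6, T-X 6, T-V 11] → take P-T (6); add P.
Step 3: frontier [P-W 2, P-X 9, T-X 6, T-V 11] → take P-W (2); add W.
Step 4: frontier [P-X 9, T-X 6, T-V 11, Q-W 5] → take Q-W (5); add Q.
Step 5: frontier [P-X 9, Q-V 11, Q-X 15, T-X 6, T-V 11] → take T-X (6); add X.
Step 6: frontier [Q-V 11, T-V 11] → take Q-V (11); add V.
Vertex order: U, T, P, W, Q, X, V. The 7th vertex is V.

V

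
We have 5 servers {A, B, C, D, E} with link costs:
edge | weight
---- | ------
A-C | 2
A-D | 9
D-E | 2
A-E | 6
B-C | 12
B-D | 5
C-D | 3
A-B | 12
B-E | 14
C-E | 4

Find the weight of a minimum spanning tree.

12

Grow the tree from B using Prim:
Step 1: frontier [B-D 5, A-B 12, B-C 12, B-E 14] → take B-D (5); add D.
Step 2: frontier [A-B 12, B-C 12, B-E 14, D-E 2, C-D 3, A-D 9] → take D-E (2); add E.
Step 3: frontier [A-B 12, B-C 12, C-D 3, A-D 9, C-E 4, A-E 6] → take C-D (3); add C.
Step 4: frontier [A-B 12, A-C 2, A-D 9, A-E 6] → take A-C (2); add A.
MST edges: B-D, D-E, C-D, A-C; total weight 5+2+3+2 = 12.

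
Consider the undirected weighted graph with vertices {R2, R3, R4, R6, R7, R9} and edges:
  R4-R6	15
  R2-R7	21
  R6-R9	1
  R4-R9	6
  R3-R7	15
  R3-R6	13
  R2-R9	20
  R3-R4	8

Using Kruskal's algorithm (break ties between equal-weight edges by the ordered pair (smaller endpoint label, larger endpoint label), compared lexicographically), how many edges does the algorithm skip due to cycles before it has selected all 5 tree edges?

2

Kruskal's algorithm — process edges by increasing weight (ties by edge label):
R6-R9 (1): add — endpoints in different components.
R4-R9 (6): add — endpoints in different components.
R3-R4 (8): add — endpoints in different components.
R3-R6 (13): skip — R6 and R3 already connected.
R3-R7 (15): add — endpoints in different components.
R4-R6 (15): skip — R6 and R4 already connected.
R2-R9 (20): add — endpoints in different components.
Edges rejected before the tree was complete: 2.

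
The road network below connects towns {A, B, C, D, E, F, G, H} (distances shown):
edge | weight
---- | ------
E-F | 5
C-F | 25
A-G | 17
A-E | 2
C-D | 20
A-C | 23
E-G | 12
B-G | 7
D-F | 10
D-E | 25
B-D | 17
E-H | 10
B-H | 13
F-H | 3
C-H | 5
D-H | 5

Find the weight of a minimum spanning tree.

Grow the tree from F using Prim:
Step 1: cheapest edge leaving the tree is F-H (3); add H.
Step 2: cheapest edge leaving the tree is C-H (5); add C.
Step 3: cheapest edge leaving the tree is D-H (5); add D.
Step 4: cheapest edge leaving the tree is E-F (5); add E.
Step 5: cheapest edge leaving the tree is A-E (2); add A.
Step 6: cheapest edge leaving the tree is E-G (12); add G.
Step 7: cheapest edge leaving the tree is B-G (7); add B.
MST edges: F-H, C-H, D-H, E-F, A-E, E-G, B-G; total weight 3+5+5+5+2+12+7 = 39.

39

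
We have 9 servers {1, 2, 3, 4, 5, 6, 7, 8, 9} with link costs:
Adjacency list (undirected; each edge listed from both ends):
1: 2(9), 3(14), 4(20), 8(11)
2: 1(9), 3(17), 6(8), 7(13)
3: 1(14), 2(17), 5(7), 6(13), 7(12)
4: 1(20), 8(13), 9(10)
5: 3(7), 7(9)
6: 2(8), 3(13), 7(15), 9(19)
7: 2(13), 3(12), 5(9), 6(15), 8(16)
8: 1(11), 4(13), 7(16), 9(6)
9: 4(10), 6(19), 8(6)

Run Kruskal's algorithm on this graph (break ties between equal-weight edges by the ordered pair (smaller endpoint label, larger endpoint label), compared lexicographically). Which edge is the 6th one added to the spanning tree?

Kruskal: consider edges lightest-first.
8–9 (6): add — endpoints in different components.
3–5 (7): add — endpoints in different components.
2–6 (8): add — endpoints in different components.
1–2 (9): add — endpoints in different components.
5–7 (9): add — endpoints in different components.
4–9 (10): add — endpoints in different components.
1–8 (11): add — endpoints in different components.
3–7 (12): skip — 3 and 7 already connected.
2–7 (13): add — endpoints in different components.
The 6th edge added is 4–9.

4-9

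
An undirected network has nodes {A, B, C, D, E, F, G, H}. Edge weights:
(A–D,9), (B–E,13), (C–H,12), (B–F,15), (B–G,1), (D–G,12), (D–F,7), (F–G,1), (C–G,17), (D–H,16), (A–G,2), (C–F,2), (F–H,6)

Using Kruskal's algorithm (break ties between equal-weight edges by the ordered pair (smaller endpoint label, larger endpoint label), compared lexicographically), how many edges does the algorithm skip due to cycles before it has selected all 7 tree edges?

3

Kruskal: consider edges lightest-first.
B–G (1): add — endpoints in different components.
F–G (1): add — endpoints in different components.
A–G (2): add — endpoints in different components.
C–F (2): add — endpoints in different components.
F–H (6): add — endpoints in different components.
D–F (7): add — endpoints in different components.
A–D (9): skip — A and D already connected.
C–H (12): skip — C and H already connected.
D–G (12): skip — D and G already connected.
B–E (13): add — endpoints in different components.
Edges rejected before the tree was complete: 3.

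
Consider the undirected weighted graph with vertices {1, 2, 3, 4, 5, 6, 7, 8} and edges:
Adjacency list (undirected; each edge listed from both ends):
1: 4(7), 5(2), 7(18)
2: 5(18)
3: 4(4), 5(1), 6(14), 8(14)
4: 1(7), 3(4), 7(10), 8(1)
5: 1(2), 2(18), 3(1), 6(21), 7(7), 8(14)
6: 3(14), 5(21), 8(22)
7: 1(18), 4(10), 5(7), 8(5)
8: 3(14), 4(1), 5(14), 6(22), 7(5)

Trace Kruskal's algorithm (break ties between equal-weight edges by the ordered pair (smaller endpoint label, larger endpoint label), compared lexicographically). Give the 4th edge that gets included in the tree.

3-4

Kruskal's algorithm — process edges by increasing weight (ties by edge label):
3–5 (1): add — endpoints in different components.
4–8 (1): add — endpoints in different components.
1–5 (2): add — endpoints in different components.
3–4 (4): add — endpoints in different components.
7–8 (5): add — endpoints in different components.
1–4 (7): skip — 1 and 4 already connected.
5–7 (7): skip — 5 and 7 already connected.
4–7 (10): skip — 4 and 7 already connected.
3–6 (14): add — endpoints in different components.
3–8 (14): skip — 3 and 8 already connected.
5–8 (14): skip — 5 and 8 already connected.
1–7 (18): skip — 1 and 7 already connected.
2–5 (18): add — endpoints in different components.
The 4th edge added is 3–4.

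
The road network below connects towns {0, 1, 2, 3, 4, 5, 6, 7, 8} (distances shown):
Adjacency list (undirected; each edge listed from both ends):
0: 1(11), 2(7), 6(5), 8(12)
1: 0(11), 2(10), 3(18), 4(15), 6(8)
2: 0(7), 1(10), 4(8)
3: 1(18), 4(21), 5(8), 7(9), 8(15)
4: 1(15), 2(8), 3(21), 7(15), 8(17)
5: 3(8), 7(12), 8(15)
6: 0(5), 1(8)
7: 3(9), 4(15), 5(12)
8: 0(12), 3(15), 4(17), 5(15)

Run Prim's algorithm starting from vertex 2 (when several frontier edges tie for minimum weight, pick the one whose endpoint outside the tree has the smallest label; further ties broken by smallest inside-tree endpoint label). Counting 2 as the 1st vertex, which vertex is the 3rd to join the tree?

Prim's algorithm from 2:
Step 1: cheapest edge leaving the tree is 0–2 (7); add 0.
Step 2: cheapest edge leaving the tree is 0–6 (5); add 6.
Step 3: cheapest edge leaving the tree is 1–6 (8); add 1.
Step 4: cheapest edge leaving the tree is 2–4 (8); add 4.
Step 5: cheapest edge leaving the tree is 0–8 (12); add 8.
Step 6: cheapest edge leaving the tree is 3–8 (15); add 3.
Step 7: cheapest edge leaving the tree is 3–5 (8); add 5.
Step 8: cheapest edge leaving the tree is 3–7 (9); add 7.
Vertex order: 2, 0, 6, 1, 4, 8, 3, 5, 7. The 3rd vertex is 6.

6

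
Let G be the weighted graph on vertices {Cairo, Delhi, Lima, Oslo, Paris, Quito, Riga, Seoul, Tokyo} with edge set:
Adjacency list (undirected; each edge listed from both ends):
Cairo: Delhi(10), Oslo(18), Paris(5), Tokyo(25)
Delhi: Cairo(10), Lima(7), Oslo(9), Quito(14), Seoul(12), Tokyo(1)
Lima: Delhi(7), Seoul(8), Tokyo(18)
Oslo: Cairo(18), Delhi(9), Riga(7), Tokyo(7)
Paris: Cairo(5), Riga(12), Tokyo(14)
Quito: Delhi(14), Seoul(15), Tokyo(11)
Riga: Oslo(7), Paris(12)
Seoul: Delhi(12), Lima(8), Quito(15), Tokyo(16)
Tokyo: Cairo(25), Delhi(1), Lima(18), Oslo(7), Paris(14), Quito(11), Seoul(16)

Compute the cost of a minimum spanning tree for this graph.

56

Kruskal's algorithm — process edges by increasing weight (ties by edge label):
Delhi–Tokyo (1): add — endpoints in different components.
Cairo–Paris (5): add — endpoints in different components.
Delhi–Lima (7): add — endpoints in different components.
Oslo–Riga (7): add — endpoints in different components.
Oslo–Tokyo (7): add — endpoints in different components.
Lima–Seoul (8): add — endpoints in different components.
Delhi–Oslo (9): skip — Delhi and Oslo already connected.
Cairo–Delhi (10): add — endpoints in different components.
Quito–Tokyo (11): add — endpoints in different components.
MST edges: Delhi–Tokyo, Cairo–Paris, Delhi–Lima, Oslo–Riga, Oslo–Tokyo, Lima–Seoul, Cairo–Delhi, Quito–Tokyo; total weight 1+5+7+7+7+8+10+11 = 56.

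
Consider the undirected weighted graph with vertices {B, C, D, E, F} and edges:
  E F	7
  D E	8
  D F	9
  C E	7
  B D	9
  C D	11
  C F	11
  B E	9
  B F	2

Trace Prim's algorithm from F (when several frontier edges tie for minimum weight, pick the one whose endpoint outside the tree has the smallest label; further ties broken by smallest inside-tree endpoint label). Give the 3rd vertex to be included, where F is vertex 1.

E

Prim's algorithm from F:
Step 1: cheapest edge leaving the tree is B F (2); add B.
Step 2: cheapest edge leaving the tree is E F (7); add E.
Step 3: cheapest edge leaving the tree is C E (7); add C.
Step 4: cheapest edge leaving the tree is D E (8); add D.
Vertex order: F, B, E, C, D. The 3rd vertex is E.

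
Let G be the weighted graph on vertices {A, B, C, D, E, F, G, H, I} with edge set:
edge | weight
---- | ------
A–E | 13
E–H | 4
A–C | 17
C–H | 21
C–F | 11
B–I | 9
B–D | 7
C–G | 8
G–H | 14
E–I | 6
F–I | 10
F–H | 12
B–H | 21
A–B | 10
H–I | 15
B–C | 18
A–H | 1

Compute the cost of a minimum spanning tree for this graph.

Prim's algorithm from E:
Step 1: cheapest edge leaving the tree is E–H (4); add H.
Step 2: cheapest edge leaving the tree is A–H (1); add A.
Step 3: cheapest edge leaving the tree is E–I (6); add I.
Step 4: cheapest edge leaving the tree is B–I (9); add B.
Step 5: cheapest edge leaving the tree is B–D (7); add D.
Step 6: cheapest edge leaving the tree is F–I (10); add F.
Step 7: cheapest edge leaving the tree is C–F (11); add C.
Step 8: cheapest edge leaving the tree is C–G (8); add G.
MST edges: E–H, A–H, E–I, B–I, B–D, F–I, C–F, C–G; total weight 4+1+6+9+7+10+11+8 = 56.

56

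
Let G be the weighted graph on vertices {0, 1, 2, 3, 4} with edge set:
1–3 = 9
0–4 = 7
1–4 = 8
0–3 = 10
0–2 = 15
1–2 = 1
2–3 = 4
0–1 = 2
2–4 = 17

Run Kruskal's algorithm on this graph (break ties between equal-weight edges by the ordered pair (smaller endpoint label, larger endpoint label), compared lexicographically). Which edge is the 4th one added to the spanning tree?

Kruskal's algorithm — process edges by increasing weight (ties by edge label):
1–2 (1): add. Components now {0} {1,2} {3} {4}
0–1 (2): add. Components now {0,1,2} {3} {4}
2–3 (4): add. Components now {0,1,2,3} {4}
0–4 (7): add. Components now {0,1,2,3,4}
The 4th edge added is 0–4.

0-4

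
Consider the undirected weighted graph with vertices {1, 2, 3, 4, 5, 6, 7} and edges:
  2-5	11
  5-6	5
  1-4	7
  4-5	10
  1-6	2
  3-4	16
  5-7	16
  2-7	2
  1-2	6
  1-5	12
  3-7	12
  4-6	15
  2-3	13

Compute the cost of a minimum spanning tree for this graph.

34

Prim's algorithm from 2:
Step 1: frontier [2-7 2, 1-2 6, 2-5 11, 2-3 13] → take 2-7 (2); add 7.
Step 2: frontier [1-2 6, 2-5 11, 2-3 13, 3-7 12, 5-7 16] → take 1-2 (6); add 1.
Step 3: frontier [1-6 2, 1-4 7, 1-5 12, 2-5 11, 2-3 13, 3-7 12, 5-7 16] → take 1-6 (2); add 6.
Step 4: frontier [1-4 7, 1-5 12, 2-5 11, 2-3 13, 5-6 5, 4-6 15, 3-7 12, 5-7 16] → take 5-6 (5); add 5.
Step 5: frontier [1-4 7, 2-3 13, 4-5 10, 4-6 15, 3-7 12] → take 1-4 (7); add 4.
Step 6: frontier [2-3 13, 3-4 16, 3-7 12] → take 3-7 (12); add 3.
MST edges: 2-7, 1-2, 1-6, 5-6, 1-4, 3-7; total weight 2+6+2+5+7+12 = 34.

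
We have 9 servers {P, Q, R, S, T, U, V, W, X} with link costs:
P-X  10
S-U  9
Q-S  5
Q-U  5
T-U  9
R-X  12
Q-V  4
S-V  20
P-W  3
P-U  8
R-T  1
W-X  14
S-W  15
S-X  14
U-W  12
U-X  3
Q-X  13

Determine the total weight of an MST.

Sort edges by weight, then run Kruskal:
R-T (1): add — endpoints in different components.
P-W (3): add — endpoints in different components.
U-X (3): add — endpoints in different components.
Q-V (4): add — endpoints in different components.
Q-S (5): add — endpoints in different components.
Q-U (5): add — endpoints in different components.
P-U (8): add — endpoints in different components.
S-U (9): skip — S and U already connected.
T-U (9): add — endpoints in different components.
MST edges: R-T, P-W, U-X, Q-V, Q-S, Q-U, P-U, T-U; total weight 1+3+3+4+5+5+8+9 = 38.

38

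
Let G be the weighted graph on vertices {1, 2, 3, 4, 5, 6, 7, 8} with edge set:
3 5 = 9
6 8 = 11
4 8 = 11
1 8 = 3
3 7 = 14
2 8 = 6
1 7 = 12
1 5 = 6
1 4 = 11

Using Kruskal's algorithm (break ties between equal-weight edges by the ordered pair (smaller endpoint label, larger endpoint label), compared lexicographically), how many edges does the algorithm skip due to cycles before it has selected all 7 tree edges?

1

Kruskal: consider edges lightest-first.
1 8 (3): add — endpoints in different components.
1 5 (6): add — endpoints in different components.
2 8 (6): add — endpoints in different components.
3 5 (9): add — endpoints in different components.
1 4 (11): add — endpoints in different components.
4 8 (11): skip — 4 and 8 already connected.
6 8 (11): add — endpoints in different components.
1 7 (12): add — endpoints in different components.
Edges rejected before the tree was complete: 1.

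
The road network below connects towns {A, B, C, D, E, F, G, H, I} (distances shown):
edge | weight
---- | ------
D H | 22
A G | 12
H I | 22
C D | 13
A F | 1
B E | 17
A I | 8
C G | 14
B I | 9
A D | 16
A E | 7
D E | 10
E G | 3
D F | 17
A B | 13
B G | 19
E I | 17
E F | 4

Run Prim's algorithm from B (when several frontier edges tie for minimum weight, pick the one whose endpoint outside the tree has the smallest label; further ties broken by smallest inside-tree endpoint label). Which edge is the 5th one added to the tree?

Prim's algorithm from B:
Step 1: cheapest edge leaving the tree is B I (9); add I.
Step 2: cheapest edge leaving the tree is A I (8); add A.
Step 3: cheapest edge leaving the tree is A F (1); add F.
Step 4: cheapest edge leaving the tree is E F (4); add E.
Step 5: cheapest edge leaving the tree is E G (3); add G.
Step 6: cheapest edge leaving the tree is D E (10); add D.
Step 7: cheapest edge leaving the tree is C D (13); add C.
Step 8: cheapest edge leaving the tree is D H (22); add H.
The 5th edge added is E G.

E-G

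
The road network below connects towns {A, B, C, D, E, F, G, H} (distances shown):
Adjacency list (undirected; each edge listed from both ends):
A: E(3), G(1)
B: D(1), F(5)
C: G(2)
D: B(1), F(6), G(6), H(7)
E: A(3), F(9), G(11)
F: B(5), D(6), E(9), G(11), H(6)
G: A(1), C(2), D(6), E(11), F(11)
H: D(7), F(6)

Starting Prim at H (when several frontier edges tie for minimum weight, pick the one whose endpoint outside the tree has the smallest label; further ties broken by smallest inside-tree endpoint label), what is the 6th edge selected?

C-G

Grow the tree from H using Prim:
Step 1: frontier [F—H 6, D—H 7] → take F—H (6); add F.
Step 2: frontier [B—F 5, D—F 6, E—F 9, F—G 11, D—H 7] → take B—F (5); add B.
Step 3: frontier [B—D 1, D—F 6, E—F 9, F—G 11, D—H 7] → take B—D (1); add D.
Step 4: frontier [D—G 6, E—F 9, F—G 11] → take D—G (6); add G.
Step 5: frontier [E—F 9, A—G 1, C—G 2, E—G 11] → take A—G (1); add A.
Step 6: frontier [A—E 3, E—F 9, C—G 2, E—G 11] → take C—G (2); add C.
Step 7: frontier [A—E 3, E—F 9, E—G 11] → take A—E (3); add E.
The 6th edge added is C—G.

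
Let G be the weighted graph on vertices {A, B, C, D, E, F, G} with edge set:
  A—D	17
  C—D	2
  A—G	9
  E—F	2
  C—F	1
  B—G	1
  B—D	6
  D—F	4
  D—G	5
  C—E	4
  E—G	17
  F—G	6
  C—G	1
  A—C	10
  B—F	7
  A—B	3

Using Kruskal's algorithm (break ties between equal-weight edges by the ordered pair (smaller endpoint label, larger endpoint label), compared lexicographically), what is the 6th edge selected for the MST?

Kruskal: consider edges lightest-first.
B—G (1): add. Components now {A} {B,G} {C} {D} {E} {F}
C—F (1): add. Components now {A} {B,G} {C,F} {D} {E}
C—G (1): add. Components now {A} {B,C,F,G} {D} {E}
C—D (2): add. Components now {A} {B,C,D,F,G} {E}
E—F (2): add. Components now {A} {B,C,D,E,F,G}
A—B (3): add. Components now {A,B,C,D,E,F,G}
The 6th edge added is A—B.

A-B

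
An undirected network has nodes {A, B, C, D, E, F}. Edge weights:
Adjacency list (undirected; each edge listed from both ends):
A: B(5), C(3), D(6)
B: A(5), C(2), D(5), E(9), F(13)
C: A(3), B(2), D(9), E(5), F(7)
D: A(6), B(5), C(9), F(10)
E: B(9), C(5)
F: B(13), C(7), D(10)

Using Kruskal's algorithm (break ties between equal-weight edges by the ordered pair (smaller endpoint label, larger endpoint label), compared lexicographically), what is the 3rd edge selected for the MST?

Kruskal's algorithm — process edges by increasing weight (ties by edge label):
B C (2): add — endpoints in different components.
A C (3): add — endpoints in different components.
A B (5): skip — A and B already connected.
B D (5): add — endpoints in different components.
C E (5): add — endpoints in different components.
A D (6): skip — A and D already connected.
C F (7): add — endpoints in different components.
The 3rd edge added is B D.

B-D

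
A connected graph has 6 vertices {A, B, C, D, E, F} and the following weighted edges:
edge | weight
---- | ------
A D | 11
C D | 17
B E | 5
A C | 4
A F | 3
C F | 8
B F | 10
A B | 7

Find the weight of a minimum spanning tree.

30

Prim's algorithm from B:
Step 1: cheapest edge leaving the tree is B E (5); add E.
Step 2: cheapest edge leaving the tree is A B (7); add A.
Step 3: cheapest edge leaving the tree is A F (3); add F.
Step 4: cheapest edge leaving the tree is A C (4); add C.
Step 5: cheapest edge leaving the tree is A D (11); add D.
MST edges: B E, A B, A F, A C, A D; total weight 5+7+3+4+11 = 30.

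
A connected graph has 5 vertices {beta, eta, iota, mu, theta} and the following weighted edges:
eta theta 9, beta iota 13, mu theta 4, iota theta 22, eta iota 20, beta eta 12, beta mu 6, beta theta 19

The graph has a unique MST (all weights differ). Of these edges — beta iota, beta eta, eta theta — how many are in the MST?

Kruskal: consider edges lightest-first.
mu theta (4): add. Components now {mu,theta} {eta} {beta} {iota}
beta mu (6): add. Components now {beta,mu,theta} {eta} {iota}
eta theta (9): add. Components now {beta,eta,mu,theta} {iota}
beta eta (12): skip — eta and beta already connected.
beta iota (13): add. Components now {beta,eta,iota,mu,theta}
MST edge set: {mu theta, beta mu, eta theta, beta iota}.
Of the listed edges, {beta iota, eta theta} are in the MST → 2.

2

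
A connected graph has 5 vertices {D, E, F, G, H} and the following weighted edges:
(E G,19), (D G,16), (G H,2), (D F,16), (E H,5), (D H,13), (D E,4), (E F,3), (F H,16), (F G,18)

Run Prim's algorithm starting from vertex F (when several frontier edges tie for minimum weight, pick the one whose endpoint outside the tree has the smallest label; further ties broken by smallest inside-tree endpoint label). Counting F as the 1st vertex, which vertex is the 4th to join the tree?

Grow the tree from F using Prim:
Step 1: cheapest edge leaving the tree is E F (3); add E.
Step 2: cheapest edge leaving the tree is D E (4); add D.
Step 3: cheapest edge leaving the tree is E H (5); add H.
Step 4: cheapest edge leaving the tree is G H (2); add G.
Vertex order: F, E, D, H, G. The 4th vertex is H.

H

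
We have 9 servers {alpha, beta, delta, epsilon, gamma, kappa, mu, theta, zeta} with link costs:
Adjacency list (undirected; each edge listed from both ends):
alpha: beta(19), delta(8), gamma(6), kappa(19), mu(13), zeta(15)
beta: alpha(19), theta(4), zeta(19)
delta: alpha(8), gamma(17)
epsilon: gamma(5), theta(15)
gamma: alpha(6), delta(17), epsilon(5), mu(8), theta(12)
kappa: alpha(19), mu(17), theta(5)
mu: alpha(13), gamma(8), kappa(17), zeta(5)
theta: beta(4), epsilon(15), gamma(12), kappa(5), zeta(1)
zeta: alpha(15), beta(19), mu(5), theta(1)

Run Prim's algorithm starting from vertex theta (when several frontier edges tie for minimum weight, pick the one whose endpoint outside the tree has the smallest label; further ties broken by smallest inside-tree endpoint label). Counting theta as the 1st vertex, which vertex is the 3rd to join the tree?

Prim, starting at theta.
Step 1: cheapest edge leaving the tree is theta zeta (1); add zeta.
Step 2: cheapest edge leaving the tree is beta theta (4); add beta.
Step 3: cheapest edge leaving the tree is kappa theta (5); add kappa.
Step 4: cheapest edge leaving the tree is mu zeta (5); add mu.
Step 5: cheapest edge leaving the tree is gamma mu (8); add gamma.
Step 6: cheapest edge leaving the tree is epsilon gamma (5); add epsilon.
Step 7: cheapest edge leaving the tree is alpha gamma (6); add alpha.
Step 8: cheapest edge leaving the tree is alpha delta (8); add delta.
Vertex order: theta, zeta, beta, kappa, mu, gamma, epsilon, alpha, delta. The 3rd vertex is beta.

beta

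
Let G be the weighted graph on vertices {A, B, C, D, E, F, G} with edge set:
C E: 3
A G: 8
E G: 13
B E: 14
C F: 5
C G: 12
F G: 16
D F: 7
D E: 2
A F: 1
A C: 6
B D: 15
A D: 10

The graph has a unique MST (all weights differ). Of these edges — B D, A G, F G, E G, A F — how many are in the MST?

Kruskal's algorithm — process edges by increasing weight (ties by edge label):
A F (1): add. Components now {A,F} {B} {C} {D} {E} {G}
D E (2): add. Components now {A,F} {B} {C} {D,E} {G}
C E (3): add. Components now {A,F} {B} {C,D,E} {G}
C F (5): add. Components now {A,C,D,E,F} {B} {G}
A C (6): skip — A and C already connected.
D F (7): skip — D and F already connected.
A G (8): add. Components now {A,C,D,E,F,G} {B}
A D (10): skip — A and D already connected.
C G (12): skip — C and G already connected.
E G (13): skip — E and G already connected.
B E (14): add. Components now {A,B,C,D,E,F,G}
MST edge set: {A F, D E, C E, C F, A G, B E}.
Of the listed edges, {A G, A F} are in the MST → 2.

2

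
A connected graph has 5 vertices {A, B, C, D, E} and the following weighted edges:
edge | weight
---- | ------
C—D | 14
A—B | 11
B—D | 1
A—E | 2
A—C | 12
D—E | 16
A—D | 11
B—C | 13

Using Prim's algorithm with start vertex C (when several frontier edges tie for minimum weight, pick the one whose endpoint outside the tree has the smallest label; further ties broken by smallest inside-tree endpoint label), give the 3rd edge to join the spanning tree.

A-B

Prim's algorithm from C:
Step 1: cheapest edge leaving the tree is A—C (12); add A.
Step 2: cheapest edge leaving the tree is A—E (2); add E.
Step 3: cheapest edge leaving the tree is A—B (11); add B.
Step 4: cheapest edge leaving the tree is B—D (1); add D.
The 3rd edge added is A—B.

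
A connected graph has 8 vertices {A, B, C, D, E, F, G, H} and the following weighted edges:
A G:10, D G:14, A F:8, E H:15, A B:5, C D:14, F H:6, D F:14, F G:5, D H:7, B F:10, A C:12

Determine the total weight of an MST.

Prim, starting at G.
Step 1: frontier [F G 5, A G 10, D G 14] → take F G (5); add F.
Step 2: frontier [F H 6, A F 8, B F 10, D F 14, A G 10, D G 14] → take F H (6); add H.
Step 3: frontier [A F 8, B F 10, D F 14, A G 10, D G 14, D H 7, E H 15] → take D H (7); add D.
Step 4: frontier [C D 14, A F 8, B F 10, A G 10, E H 15] → take A F (8); add A.
Step 5: frontier [A B 5, A C 12, C D 14, B F 10, E H 15] → take A B (5); add B.
Step 6: frontier [A C 12, C D 14, E H 15] → take A C (12); add C.
Step 7: frontier [E H 15] → take E H (15); add E.
MST edges: F G, F H, D H, A F, A B, A C, E H; total weight 5+6+7+8+5+12+15 = 58.

58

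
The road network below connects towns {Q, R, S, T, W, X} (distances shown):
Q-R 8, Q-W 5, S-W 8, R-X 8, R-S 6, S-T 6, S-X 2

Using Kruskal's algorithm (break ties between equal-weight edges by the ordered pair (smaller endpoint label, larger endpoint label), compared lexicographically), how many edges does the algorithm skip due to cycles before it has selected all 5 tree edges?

Sort edges by weight, then run Kruskal:
S-X (2): add — endpoints in different components.
Q-W (5): add — endpoints in different components.
R-S (6): add — endpoints in different components.
S-T (6): add — endpoints in different components.
Q-R (8): add — endpoints in different components.
Edges rejected before the tree was complete: 0.

0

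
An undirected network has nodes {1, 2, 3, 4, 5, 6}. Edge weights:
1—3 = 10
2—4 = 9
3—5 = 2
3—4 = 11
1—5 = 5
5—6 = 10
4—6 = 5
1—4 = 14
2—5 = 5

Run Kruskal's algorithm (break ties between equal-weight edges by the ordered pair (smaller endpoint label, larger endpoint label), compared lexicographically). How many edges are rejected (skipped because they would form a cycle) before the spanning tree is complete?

0

Sort edges by weight, then run Kruskal:
3—5 (2): add — endpoints in different components.
1—5 (5): add — endpoints in different components.
2—5 (5): add — endpoints in different components.
4—6 (5): add — endpoints in different components.
2—4 (9): add — endpoints in different components.
Edges rejected before the tree was complete: 0.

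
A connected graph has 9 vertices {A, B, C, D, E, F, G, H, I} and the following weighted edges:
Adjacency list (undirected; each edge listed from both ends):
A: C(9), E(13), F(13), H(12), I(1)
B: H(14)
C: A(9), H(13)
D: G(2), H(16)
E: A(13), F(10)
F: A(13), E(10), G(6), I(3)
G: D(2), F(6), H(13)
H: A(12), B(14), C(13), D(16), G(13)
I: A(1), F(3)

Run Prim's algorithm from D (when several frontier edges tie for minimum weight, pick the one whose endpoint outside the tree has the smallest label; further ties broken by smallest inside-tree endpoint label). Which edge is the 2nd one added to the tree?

F-G

Prim, starting at D.
Step 1: frontier [D-G 2, D-H 16] → take D-G (2); add G.
Step 2: frontier [D-H 16, F-G 6, G-H 13] → take F-G (6); add F.
Step 3: frontier [D-H 16, F-I 3, E-F 10, A-F 13, G-H 13] → take F-I (3); add I.
Step 4: frontier [D-H 16, E-F 10, A-F 13, G-H 13, A-I 1] → take A-I (1); add A.
Step 5: frontier [A-C 9, A-H 12, A-E 13, D-H 16, E-F 10, G-H 13] → take A-C (9); add C.
Step 6: frontier [A-H 12, A-E 13, C-H 13, D-H 16, E-F 10, G-H 13] → take E-F (10); add E.
Step 7: frontier [A-H 12, C-H 13, D-H 16, G-H 13] → take A-H (12); add H.
Step 8: frontier [B-H 14] → take B-H (14); add B.
The 2nd edge added is F-G.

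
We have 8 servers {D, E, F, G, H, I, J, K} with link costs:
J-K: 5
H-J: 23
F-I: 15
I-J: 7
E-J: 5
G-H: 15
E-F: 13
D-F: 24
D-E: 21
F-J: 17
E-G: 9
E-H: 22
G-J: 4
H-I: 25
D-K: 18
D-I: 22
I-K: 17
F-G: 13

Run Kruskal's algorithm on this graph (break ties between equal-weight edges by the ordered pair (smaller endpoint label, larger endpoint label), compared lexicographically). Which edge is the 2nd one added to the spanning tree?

Sort edges by weight, then run Kruskal:
G-J (4): add — endpoints in different components.
E-J (5): add — endpoints in different components.
J-K (5): add — endpoints in different components.
I-J (7): add — endpoints in different components.
E-G (9): skip — E and G already connected.
E-F (13): add — endpoints in different components.
F-G (13): skip — F and G already connected.
F-I (15): skip — F and I already connected.
G-H (15): add — endpoints in different components.
F-J (17): skip — F and J already connected.
I-K (17): skip — I and K already connected.
D-K (18): add — endpoints in different components.
The 2nd edge added is E-J.

E-J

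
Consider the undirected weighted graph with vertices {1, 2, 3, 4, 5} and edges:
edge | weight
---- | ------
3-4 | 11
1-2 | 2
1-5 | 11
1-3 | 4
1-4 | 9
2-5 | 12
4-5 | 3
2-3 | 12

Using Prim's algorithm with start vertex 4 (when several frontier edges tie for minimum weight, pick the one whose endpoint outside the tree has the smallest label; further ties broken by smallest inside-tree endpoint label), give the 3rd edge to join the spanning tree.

Grow the tree from 4 using Prim:
Step 1: cheapest edge leaving the tree is 4-5 (3); add 5.
Step 2: cheapest edge leaving the tree is 1-4 (9); add 1.
Step 3: cheapest edge leaving the tree is 1-2 (2); add 2.
Step 4: cheapest edge leaving the tree is 1-3 (4); add 3.
The 3rd edge added is 1-2.

1-2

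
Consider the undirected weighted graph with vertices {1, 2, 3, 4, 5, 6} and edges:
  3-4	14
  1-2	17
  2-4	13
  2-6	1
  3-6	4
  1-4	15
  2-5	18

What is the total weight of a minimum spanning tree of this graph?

Prim's algorithm from 5:
Step 1: frontier [2-5 18] → take 2-5 (18); add 2.
Step 2: frontier [2-6 1, 2-4 13, 1-2 17] → take 2-6 (1); add 6.
Step 3: frontier [2-4 13, 1-2 17, 3-6 4] → take 3-6 (4); add 3.
Step 4: frontier [2-4 13, 1-2 17, 3-4 14] → take 2-4 (13); add 4.
Step 5: frontier [1-2 17, 1-4 15] → take 1-4 (15); add 1.
MST edges: 2-5, 2-6, 3-6, 2-4, 1-4; total weight 18+1+4+13+15 = 51.

51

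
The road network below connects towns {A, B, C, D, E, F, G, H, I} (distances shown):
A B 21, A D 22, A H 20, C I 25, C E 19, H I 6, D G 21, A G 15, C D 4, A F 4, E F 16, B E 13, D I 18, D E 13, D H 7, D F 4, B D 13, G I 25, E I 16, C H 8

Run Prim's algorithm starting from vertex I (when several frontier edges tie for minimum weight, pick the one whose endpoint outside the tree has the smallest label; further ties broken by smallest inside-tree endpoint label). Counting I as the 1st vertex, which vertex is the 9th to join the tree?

Prim's algorithm from I:
Step 1: cheapest edge leaving the tree is H I (6); add H.
Step 2: cheapest edge leaving the tree is D H (7); add D.
Step 3: cheapest edge leaving the tree is C D (4); add C.
Step 4: cheapest edge leaving the tree is D F (4); add F.
Step 5: cheapest edge leaving the tree is A F (4); add A.
Step 6: cheapest edge leaving the tree is B D (13); add B.
Step 7: cheapest edge leaving the tree is B E (13); add E.
Step 8: cheapest edge leaving the tree is A G (15); add G.
Vertex order: I, H, D, C, F, A, B, E, G. The 9th vertex is G.

G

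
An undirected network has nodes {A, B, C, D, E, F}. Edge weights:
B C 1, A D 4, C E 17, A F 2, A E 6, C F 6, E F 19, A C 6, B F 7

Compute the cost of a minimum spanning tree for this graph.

Kruskal's algorithm — process edges by increasing weight (ties by edge label):
B C (1): add. Components now {A} {B,C} {D} {E} {F}
A F (2): add. Components now {A,F} {B,C} {D} {E}
A D (4): add. Components now {A,D,F} {B,C} {E}
A C (6): add. Components now {A,B,C,D,F} {E}
A E (6): add. Components now {A,B,C,D,E,F}
MST edges: B C, A F, A D, A C, A E; total weight 1+2+4+6+6 = 19.

19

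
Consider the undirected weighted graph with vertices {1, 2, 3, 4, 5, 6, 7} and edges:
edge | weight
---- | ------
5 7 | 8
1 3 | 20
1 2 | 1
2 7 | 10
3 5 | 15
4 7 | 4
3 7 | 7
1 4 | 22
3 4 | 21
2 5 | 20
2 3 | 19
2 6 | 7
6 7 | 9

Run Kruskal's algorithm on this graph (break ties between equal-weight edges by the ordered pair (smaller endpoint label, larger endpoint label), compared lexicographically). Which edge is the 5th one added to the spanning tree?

5-7

Kruskal's algorithm — process edges by increasing weight (ties by edge label):
1 2 (1): add — endpoints in different components.
4 7 (4): add — endpoints in different components.
2 6 (7): add — endpoints in different components.
3 7 (7): add — endpoints in different components.
5 7 (8): add — endpoints in different components.
6 7 (9): add — endpoints in different components.
The 5th edge added is 5 7.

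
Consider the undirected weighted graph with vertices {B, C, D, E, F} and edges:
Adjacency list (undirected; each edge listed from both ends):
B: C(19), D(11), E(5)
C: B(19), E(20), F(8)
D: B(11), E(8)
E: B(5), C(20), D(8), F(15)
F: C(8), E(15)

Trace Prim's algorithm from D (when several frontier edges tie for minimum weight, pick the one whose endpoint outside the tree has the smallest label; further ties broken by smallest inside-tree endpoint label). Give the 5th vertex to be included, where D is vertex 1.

Prim, starting at D.
Step 1: frontier [D–E 8, B–D 11] → take D–E (8); add E.
Step 2: frontier [B–D 11, B–E 5, E–F 15, C–E 20] → take B–E (5); add B.
Step 3: frontier [B–C 19, E–F 15, C–E 20] → take E–F (15); add F.
Step 4: frontier [B–C 19, C–E 20, C–F 8] → take C–F (8); add C.
Vertex order: D, E, B, F, C. The 5th vertex is C.

C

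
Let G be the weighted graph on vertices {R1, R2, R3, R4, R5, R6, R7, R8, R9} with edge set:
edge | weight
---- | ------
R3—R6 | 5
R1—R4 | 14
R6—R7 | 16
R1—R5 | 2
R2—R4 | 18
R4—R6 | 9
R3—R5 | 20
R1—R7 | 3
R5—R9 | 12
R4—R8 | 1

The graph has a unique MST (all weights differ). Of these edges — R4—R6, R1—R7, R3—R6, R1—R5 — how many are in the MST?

4

Kruskal: consider edges lightest-first.
R4—R8 (1): add — endpoints in different components.
R1—R5 (2): add — endpoints in different components.
R1—R7 (3): add — endpoints in different components.
R3—R6 (5): add — endpoints in different components.
R4—R6 (9): add — endpoints in different components.
R5—R9 (12): add — endpoints in different components.
R1—R4 (14): add — endpoints in different components.
R6—R7 (16): skip — R7 and R6 already connected.
R2—R4 (18): add — endpoints in different components.
MST edge set: {R4—R8, R1—R5, R1—R7, R3—R6, R4—R6, R5—R9, R1—R4, R2—R4}.
Of the listed edges, {R4—R6, R1—R7, R3—R6, R1—R5} are in the MST → 4.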